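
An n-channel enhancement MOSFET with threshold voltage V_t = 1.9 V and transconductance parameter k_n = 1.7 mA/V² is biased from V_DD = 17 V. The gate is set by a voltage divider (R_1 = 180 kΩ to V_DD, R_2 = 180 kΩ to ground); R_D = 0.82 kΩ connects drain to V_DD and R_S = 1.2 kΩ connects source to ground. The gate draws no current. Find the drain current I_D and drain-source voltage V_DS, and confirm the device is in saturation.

I_D ≈ 3.7 mA, V_DS ≈ 9.4 V

V_G = V_DD·R_2/(R_1+R_2) = 17×180/360 = 8.5 V.
Assume saturation: I_D = (k_n/2)(V_GS − V_t)² with V_GS = V_G − I_D·R_S = 8.5 − 1.2·I_D.
Substituting gives 1.22·I_D² − 14.5·I_D + 37 = 0, with roots I_D = 3.75 or 8.07 mA.
The root I_D = 8.07 mA gives V_GS = -1.18 V ≤ V_t, so take I_D = 3.75 mA.
Then V_GS = 4 V and V_DS = V_DD − I_D(R_D+R_S) = 17 − 3.75×2.02 = 9.43 V.
Saturation requires V_DS ≥ V_GS − V_t = 2.1 V; 9.43 ≥ 2.1 ✓.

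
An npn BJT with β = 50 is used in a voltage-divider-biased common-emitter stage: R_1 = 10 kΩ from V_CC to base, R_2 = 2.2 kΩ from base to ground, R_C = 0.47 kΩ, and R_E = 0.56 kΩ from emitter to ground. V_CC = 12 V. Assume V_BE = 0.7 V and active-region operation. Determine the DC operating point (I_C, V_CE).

Thevenize the base divider: V_Th = V_CC·R_2/(R_1+R_2) = 12×2.2/12.2 = 2.16 V, R_Th = R_1‖R_2 = 1.8 kΩ.
Base-emitter loop: V_Th = I_B·R_Th + V_BE + (β+1)I_B·R_E, so I_B = (2.16 − 0.7) / (1.8 + 51×0.56) = 0.0482 mA.
I_C = β·I_B = 50×0.0482 = 2.41 mA, and I_E = (β+1)I_B = 2.46 mA.
V_CE = V_CC − I_C·R_C − I_E·R_E = 12 − 2.41×0.47 − 2.46×0.56 = 9.49 V.
V_CE = 9.49 V > 0.2 V confirms active-region operation.

I_C ≈ 2.4 mA, V_CE ≈ 9.5 V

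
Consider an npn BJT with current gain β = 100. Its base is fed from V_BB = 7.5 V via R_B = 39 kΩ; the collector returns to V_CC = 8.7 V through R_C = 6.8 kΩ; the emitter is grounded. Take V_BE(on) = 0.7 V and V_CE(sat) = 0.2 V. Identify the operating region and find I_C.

Assume active: I_B = (7.5 − 0.7)/39 = 0.174 mA, giving I_C = β·I_B = 17.4 mA.
But then V_CE = 8.7 − 17.4×6.8 = -110 V < V_CE(sat) = 0.2 V — impossible in the active region.
So the transistor is saturated. With V_CE = 0.2 V, I_C = (V_CC − 0.2)/R_C = 8.5/6.8 = 1.25 mA.
Check: β·I_B = 17.4 mA > I_C = 1.25 mA, confirming saturation.

saturation; I_C ≈ 1.2 mA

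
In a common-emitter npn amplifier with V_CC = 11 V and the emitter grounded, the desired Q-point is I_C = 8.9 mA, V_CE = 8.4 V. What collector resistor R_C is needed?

Collector loop: V_CC = I_C·R_C + V_CE.
R_C = (V_CC − V_CE)/I_C = (11 − 8.4)/8.9 = 0.292 kΩ.

R_C ≈ 0.29 kΩ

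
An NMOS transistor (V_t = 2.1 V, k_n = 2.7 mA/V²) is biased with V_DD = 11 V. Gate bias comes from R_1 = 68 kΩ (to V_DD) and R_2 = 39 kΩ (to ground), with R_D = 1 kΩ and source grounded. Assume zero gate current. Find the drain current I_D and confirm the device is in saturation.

I_D ≈ 4.9 mA

V_G = V_DD·R_2/(R_1+R_2) = 11×39/107 = 4.01 V. With the source grounded, V_GS = V_G = 4.01 V.
Assume saturation: I_D = (k_n/2)(V_GS − V_t)² = (2.7/2)×(4.01 − 2.1)² = 1.35×1.91² = 4.92 mA.
V_DS = V_DD − I_D·R_D = 11 − 4.92×1 = 6.08 V.
Saturation requires V_DS ≥ V_GS − V_t = 1.91 V; 6.08 ≥ 1.91 ✓.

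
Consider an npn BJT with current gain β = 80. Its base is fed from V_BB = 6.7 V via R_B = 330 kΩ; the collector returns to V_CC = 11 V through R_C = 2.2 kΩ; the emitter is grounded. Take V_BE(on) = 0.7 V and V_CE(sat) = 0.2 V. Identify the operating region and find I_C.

Assume active. Base-emitter loop: I_B = (V_BB − V_BE)/R_B = (6.7 − 0.7)/330 = 0.0182 mA.
I_C = β·I_B = 80×0.0182 = 1.45 mA.
V_CE = V_CC − I_C·R_C = 11 − 1.45×2.2 = 7.8 V > V_CE(sat), so the active-region assumption holds.

active; I_C ≈ 1.5 mA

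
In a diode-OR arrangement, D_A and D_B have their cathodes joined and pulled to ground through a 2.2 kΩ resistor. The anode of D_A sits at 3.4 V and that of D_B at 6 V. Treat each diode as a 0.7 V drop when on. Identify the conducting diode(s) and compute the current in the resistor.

Only D_B conducts; I_R ≈ 2.4 mA

Assume both conduct. Then node N would need to be at both 3.4−0.7 = 2.7 V and 6−0.7 = 5.3 V, which is impossible.
Assume only D_B conducts: V_N = 6 − 0.7 = 5.3 V, so I_R = 5.3/2.2 = 2.41 mA.
Check D_A: its anode-to-cathode voltage is 3.4 − 5.3 = -1.9 V < 0.7 V, so it is off. The assumption is consistent.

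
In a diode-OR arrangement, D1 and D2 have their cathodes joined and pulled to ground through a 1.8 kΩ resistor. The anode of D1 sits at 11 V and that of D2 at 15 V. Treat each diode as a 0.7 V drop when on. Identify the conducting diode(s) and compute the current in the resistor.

Only D2 conducts; I_R ≈ 7.9 mA

Assume both conduct. Then node N would need to be at both 11−0.7 = 10.3 V and 15−0.7 = 14.3 V, which is impossible.
Assume only D2 conducts: V_N = 15 − 0.7 = 14.3 V, so I_R = 14.3/1.8 = 7.94 mA.
Check D1: its anode-to-cathode voltage is 11 − 14.3 = -3.3 V < 0.7 V, so it is off. The assumption is consistent.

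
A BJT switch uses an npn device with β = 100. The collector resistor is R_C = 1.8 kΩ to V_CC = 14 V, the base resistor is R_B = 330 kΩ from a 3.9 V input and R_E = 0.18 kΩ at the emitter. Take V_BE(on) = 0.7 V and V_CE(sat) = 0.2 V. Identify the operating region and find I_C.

Assume active. Base-emitter loop: I_B = (V_BB − V_BE)/(R_B + (β+1)R_E) = (3.9 − 0.7)/(330 + 101×0.18) = 0.00919 mA.
I_C = β·I_B = 100×0.00919 = 0.919 mA.
V_CE = V_CC − I_C·R_C − I_E·R_E = 14 − 0.919×1.8 − 0.928×0.18 = 12.2 V > V_CE(sat), so the active-region assumption holds.

active; I_C ≈ 0.92 mA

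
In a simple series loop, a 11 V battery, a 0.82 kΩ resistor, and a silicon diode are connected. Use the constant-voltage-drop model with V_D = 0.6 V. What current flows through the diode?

I ≈ 13 mA

KVL around the loop: 11 = V_D + I·R = 0.6 + I × 0.82 kΩ.
So I = (11 − 0.6) / 0.82 kΩ = 10.4 / 0.82 = 12.7 mA.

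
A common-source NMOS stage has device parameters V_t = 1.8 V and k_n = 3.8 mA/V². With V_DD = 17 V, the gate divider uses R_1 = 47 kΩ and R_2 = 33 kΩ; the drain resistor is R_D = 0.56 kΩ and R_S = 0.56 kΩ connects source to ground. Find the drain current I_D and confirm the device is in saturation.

V_G = V_DD·R_2/(R_1+R_2) = 17×33/80 = 7.01 V.
Assume saturation: I_D = (k_n/2)(V_GS − V_t)² with V_GS = V_G − I_D·R_S = 7.01 − 0.56·I_D.
Substituting gives 0.596·I_D² − 12.1·I_D + 51.6 = 0, with roots I_D = 6.11 or 14.2 mA.
The root I_D = 14.2 mA gives V_GS = -0.933 V ≤ V_t, so take I_D = 6.11 mA.
Then V_GS = 3.59 V and V_DS = V_DD − I_D(R_D+R_S) = 17 − 6.11×1.12 = 10.2 V.
Saturation requires V_DS ≥ V_GS − V_t = 1.79 V; 10.2 ≥ 1.79 ✓.

I_D ≈ 6.1 mA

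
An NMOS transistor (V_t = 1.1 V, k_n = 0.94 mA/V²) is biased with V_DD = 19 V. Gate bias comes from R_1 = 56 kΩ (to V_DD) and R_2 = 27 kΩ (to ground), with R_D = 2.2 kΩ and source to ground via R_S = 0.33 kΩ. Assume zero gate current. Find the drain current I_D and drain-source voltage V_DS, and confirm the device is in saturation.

V_G = V_DD·R_2/(R_1+R_2) = 19×27/83 = 6.18 V.
Assume saturation: I_D = (k_n/2)(V_GS − V_t)² with V_GS = V_G − I_D·R_S = 6.18 − 0.33·I_D.
Substituting gives 0.0512·I_D² − 2.58·I_D + 12.1 = 0, with roots I_D = 5.26 or 45.1 mA.
The root I_D = 45.1 mA gives V_GS = -8.69 V ≤ V_t, so take I_D = 5.26 mA.
Then V_GS = 4.45 V and V_DS = V_DD − I_D(R_D+R_S) = 19 − 5.26×2.53 = 5.69 V.
Saturation requires V_DS ≥ V_GS − V_t = 3.35 V; 5.69 ≥ 3.35 ✓.

I_D ≈ 5.3 mA, V_DS ≈ 5.7 V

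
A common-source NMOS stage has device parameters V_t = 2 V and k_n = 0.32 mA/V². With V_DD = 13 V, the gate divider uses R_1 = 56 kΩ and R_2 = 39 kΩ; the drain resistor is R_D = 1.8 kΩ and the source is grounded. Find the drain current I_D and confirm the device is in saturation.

I_D ≈ 1.8 mA

V_G = V_DD·R_2/(R_1+R_2) = 13×39/95 = 5.34 V. With the source grounded, V_GS = V_G = 5.34 V.
Assume saturation: I_D = (k_n/2)(V_GS − V_t)² = (0.32/2)×(5.34 − 2)² = 0.16×3.34² = 1.78 mA.
V_DS = V_DD − I_D·R_D = 13 − 1.78×1.8 = 9.79 V.
Saturation requires V_DS ≥ V_GS − V_t = 3.34 V; 9.79 ≥ 3.34 ✓.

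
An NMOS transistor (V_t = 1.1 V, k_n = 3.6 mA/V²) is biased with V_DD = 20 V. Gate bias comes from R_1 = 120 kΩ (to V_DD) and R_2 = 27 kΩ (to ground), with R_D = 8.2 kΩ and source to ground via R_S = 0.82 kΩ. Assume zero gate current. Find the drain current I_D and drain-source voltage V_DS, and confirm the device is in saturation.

I_D ≈ 1.9 mA, V_DS ≈ 3 V

V_G = V_DD·R_2/(R_1+R_2) = 20×27/147 = 3.67 V.
Assume saturation: I_D = (k_n/2)(V_GS − V_t)² with V_GS = V_G − I_D·R_S = 3.67 − 0.82·I_D.
Substituting gives 1.21·I_D² − 8.6·I_D + 11.9 = 0, with roots I_D = 1.89 or 5.21 mA.
The root I_D = 5.21 mA gives V_GS = -0.602 V ≤ V_t, so take I_D = 1.89 mA.
Then V_GS = 2.12 V and V_DS = V_DD − I_D(R_D+R_S) = 20 − 1.89×9.02 = 2.96 V.
Saturation requires V_DS ≥ V_GS − V_t = 1.02 V; 2.96 ≥ 1.02 ✓.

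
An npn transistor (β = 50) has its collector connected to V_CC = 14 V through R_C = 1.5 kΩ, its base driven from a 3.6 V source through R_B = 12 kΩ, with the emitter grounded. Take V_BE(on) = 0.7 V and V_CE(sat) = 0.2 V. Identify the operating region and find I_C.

Assume active: I_B = (3.6 − 0.7)/12 = 0.242 mA, giving I_C = β·I_B = 12.1 mA.
But then V_CE = 14 − 12.1×1.5 = -4.13 V < V_CE(sat) = 0.2 V — impossible in the active region.
So the transistor is saturated. With V_CE = 0.2 V, I_C = (V_CC − 0.2)/R_C = 13.8/1.5 = 9.2 mA.
Check: β·I_B = 12.1 mA > I_C = 9.2 mA, confirming saturation.

saturation; I_C ≈ 9.2 mA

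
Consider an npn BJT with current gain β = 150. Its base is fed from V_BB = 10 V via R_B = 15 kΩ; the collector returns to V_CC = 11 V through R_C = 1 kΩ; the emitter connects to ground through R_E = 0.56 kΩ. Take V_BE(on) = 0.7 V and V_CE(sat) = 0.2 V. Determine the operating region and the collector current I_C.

saturation; I_C ≈ 6.8 mA

Assume active: I_B = (10 − 0.7)/(15 + 151×0.56) = 0.0934 mA, I_C = β·I_B = 14 mA.
Then V_CE = 11 − 14×1 − 14.1×0.56 = -10.9 V < 0.2 V — the active assumption fails.
Re-solve with V_CE = 0.2 V. KCL at the emitter: V_E/R_E = (V_BB−0.7−V_E)/R_B + (V_CC−0.2−V_E)/R_C, giving V_E = 4 V.
I_C = (V_CC − 0.2 − V_E)/R_C = (10.8 − 4)/1 = 6.8 mA.
Check: I_B = (9.3 − 4)/15 = 0.353 mA, and β·I_B = 53 mA > I_C, confirming saturation.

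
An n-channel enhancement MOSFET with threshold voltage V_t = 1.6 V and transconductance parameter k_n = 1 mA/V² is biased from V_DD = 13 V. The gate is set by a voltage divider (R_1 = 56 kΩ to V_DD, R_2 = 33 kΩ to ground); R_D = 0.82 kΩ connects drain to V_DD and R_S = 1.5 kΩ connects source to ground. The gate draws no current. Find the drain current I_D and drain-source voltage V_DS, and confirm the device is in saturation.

I_D ≈ 1.1 mA, V_DS ≈ 10 V

V_G = V_DD·R_2/(R_1+R_2) = 13×33/89 = 4.82 V.
Assume saturation: I_D = (k_n/2)(V_GS − V_t)² with V_GS = V_G − I_D·R_S = 4.82 − 1.5·I_D.
Substituting gives 1.12·I_D² − 5.83·I_D + 5.18 = 0, with roots I_D = 1.14 or 4.04 mA.
The root I_D = 4.04 mA gives V_GS = -1.24 V ≤ V_t, so take I_D = 1.14 mA.
Then V_GS = 3.11 V and V_DS = V_DD − I_D(R_D+R_S) = 13 − 1.14×2.32 = 10.4 V.
Saturation requires V_DS ≥ V_GS − V_t = 1.51 V; 10.4 ≥ 1.51 ✓.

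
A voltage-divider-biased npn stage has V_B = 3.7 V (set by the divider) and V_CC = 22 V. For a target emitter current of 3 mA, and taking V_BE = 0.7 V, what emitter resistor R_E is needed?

V_E = V_B − V_BE = 3.7 − 0.7 = 3 V.
R_E = V_E / I_E = 3 / 3 = 1 kΩ.

R_E ≈ 1 kΩ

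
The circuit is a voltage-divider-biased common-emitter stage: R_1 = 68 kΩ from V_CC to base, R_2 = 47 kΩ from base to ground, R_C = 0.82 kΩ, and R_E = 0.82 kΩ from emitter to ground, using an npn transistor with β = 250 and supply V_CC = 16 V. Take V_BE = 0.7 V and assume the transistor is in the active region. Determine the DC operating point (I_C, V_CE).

Thevenize the base divider: V_Th = V_CC·R_2/(R_1+R_2) = 16×47/115 = 6.54 V, R_Th = R_1‖R_2 = 27.8 kΩ.
Base-emitter loop: V_Th = I_B·R_Th + V_BE + (β+1)I_B·R_E, so I_B = (6.54 − 0.7) / (27.8 + 251×0.82) = 0.025 mA.
I_C = β·I_B = 250×0.025 = 6.25 mA, and I_E = (β+1)I_B = 6.27 mA.
V_CE = V_CC − I_C·R_C − I_E·R_E = 16 − 6.25×0.82 − 6.27×0.82 = 5.73 V.
V_CE = 5.73 V > 0.2 V confirms active-region operation.

I_C ≈ 6.2 mA, V_CE ≈ 5.7 V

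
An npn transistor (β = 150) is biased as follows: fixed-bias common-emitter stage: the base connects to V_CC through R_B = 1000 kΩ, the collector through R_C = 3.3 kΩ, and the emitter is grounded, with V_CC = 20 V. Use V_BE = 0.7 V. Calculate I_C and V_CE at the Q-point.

I_C ≈ 2.9 mA, V_CE ≈ 10 V

Base loop: V_CC = I_B·R_B + V_BE, so I_B = (20 − 0.7)/1000 kΩ = 0.0193 mA.
In the active region I_C = β·I_B = 150 × 0.0193 = 2.9 mA.
Collector loop: V_CE = V_CC − I_C·R_C = 20 − 2.9×3.3 = 10.4 V.
Since V_CE = 10.4 V > V_CE(sat) ≈ 0.2 V, the transistor is in the active region as assumed.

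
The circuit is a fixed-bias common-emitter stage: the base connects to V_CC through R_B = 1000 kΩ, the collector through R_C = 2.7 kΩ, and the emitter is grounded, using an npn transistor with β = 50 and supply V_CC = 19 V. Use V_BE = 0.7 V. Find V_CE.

V_CE ≈ 17 V

Base loop: V_CC = I_B·R_B + V_BE, so I_B = (19 − 0.7)/1000 kΩ = 0.0183 mA.
In the active region I_C = β·I_B = 50 × 0.0183 = 0.915 mA.
Collector loop: V_CE = V_CC − I_C·R_C = 19 − 0.915×2.7 = 16.5 V.
Since V_CE = 16.5 V > V_CE(sat) ≈ 0.2 V, the transistor is in the active region as assumed.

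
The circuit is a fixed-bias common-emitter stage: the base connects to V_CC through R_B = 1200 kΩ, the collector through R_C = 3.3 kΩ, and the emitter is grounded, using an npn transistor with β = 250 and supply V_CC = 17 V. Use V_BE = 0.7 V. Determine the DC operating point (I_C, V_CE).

I_C ≈ 3.4 mA, V_CE ≈ 5.8 V

Base loop: V_CC = I_B·R_B + V_BE, so I_B = (17 − 0.7)/1200 kΩ = 0.0136 mA.
In the active region I_C = β·I_B = 250 × 0.0136 = 3.4 mA.
Collector loop: V_CE = V_CC − I_C·R_C = 17 − 3.4×3.3 = 5.79 V.
Since V_CE = 5.79 V > V_CE(sat) ≈ 0.2 V, the transistor is in the active region as assumed.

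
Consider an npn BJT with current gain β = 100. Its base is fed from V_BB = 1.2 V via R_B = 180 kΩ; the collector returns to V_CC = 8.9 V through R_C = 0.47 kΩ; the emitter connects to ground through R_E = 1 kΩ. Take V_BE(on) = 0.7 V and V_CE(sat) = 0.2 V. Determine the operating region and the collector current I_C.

active; I_C ≈ 0.18 mA

Assume active. Base-emitter loop: I_B = (V_BB − V_BE)/(R_B + (β+1)R_E) = (1.2 − 0.7)/(180 + 101×1) = 0.00178 mA.
I_C = β·I_B = 100×0.00178 = 0.178 mA.
V_CE = V_CC − I_C·R_C − I_E·R_E = 8.9 − 0.178×0.47 − 0.18×1 = 8.64 V > V_CE(sat), so the active-region assumption holds.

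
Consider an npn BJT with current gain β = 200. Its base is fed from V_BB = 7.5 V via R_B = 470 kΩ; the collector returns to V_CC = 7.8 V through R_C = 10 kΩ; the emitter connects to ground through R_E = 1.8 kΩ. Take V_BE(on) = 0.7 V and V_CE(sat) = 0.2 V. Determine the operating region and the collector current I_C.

saturation; I_C ≈ 0.64 mA

Assume active: I_B = (7.5 − 0.7)/(470 + 201×1.8) = 0.00818 mA, I_C = β·I_B = 1.64 mA.
Then V_CE = 7.8 − 1.64×10 − 1.64×1.8 = -11.5 V < 0.2 V — the active assumption fails.
Re-solve with V_CE = 0.2 V. KCL at the emitter: V_E/R_E = (V_BB−0.7−V_E)/R_B + (V_CC−0.2−V_E)/R_C, giving V_E = 1.18 V.
I_C = (V_CC − 0.2 − V_E)/R_C = (7.6 − 1.18)/10 = 0.642 mA.
Check: I_B = (6.8 − 1.18)/470 = 0.012 mA, and β·I_B = 2.39 mA > I_C, confirming saturation.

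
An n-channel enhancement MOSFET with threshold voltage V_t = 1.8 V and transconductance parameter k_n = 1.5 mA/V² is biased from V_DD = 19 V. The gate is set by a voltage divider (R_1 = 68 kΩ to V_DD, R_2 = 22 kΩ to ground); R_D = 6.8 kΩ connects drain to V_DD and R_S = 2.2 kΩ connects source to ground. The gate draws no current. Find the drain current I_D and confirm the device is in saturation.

V_G = V_DD·R_2/(R_1+R_2) = 19×22/90 = 4.64 V.
Assume saturation: I_D = (k_n/2)(V_GS − V_t)² with V_GS = V_G − I_D·R_S = 4.64 − 2.2·I_D.
Substituting gives 3.63·I_D² − 10.4·I_D + 6.07 = 0, with roots I_D = 0.818 or 2.04 mA.
The root I_D = 2.04 mA gives V_GS = 0.149 V ≤ V_t, so take I_D = 0.818 mA.
Then V_GS = 2.84 V and V_DS = V_DD − I_D(R_D+R_S) = 19 − 0.818×9 = 11.6 V.
Saturation requires V_DS ≥ V_GS − V_t = 1.04 V; 11.6 ≥ 1.04 ✓.

I_D ≈ 0.82 mA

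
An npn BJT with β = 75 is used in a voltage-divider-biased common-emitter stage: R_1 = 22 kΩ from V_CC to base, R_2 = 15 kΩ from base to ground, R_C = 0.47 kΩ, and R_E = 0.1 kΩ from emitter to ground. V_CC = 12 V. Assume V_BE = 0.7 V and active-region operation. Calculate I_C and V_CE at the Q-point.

I_C ≈ 19 mA, V_CE ≈ 1.2 V

Thevenize the base divider: V_Th = V_CC·R_2/(R_1+R_2) = 12×15/37 = 4.86 V, R_Th = R_1‖R_2 = 8.92 kΩ.
Base-emitter loop: V_Th = I_B·R_Th + V_BE + (β+1)I_B·R_E, so I_B = (4.86 − 0.7) / (8.92 + 76×0.1) = 0.252 mA.
I_C = β·I_B = 75×0.252 = 18.9 mA, and I_E = (β+1)I_B = 19.2 mA.
V_CE = V_CC − I_C·R_C − I_E·R_E = 12 − 18.9×0.47 − 19.2×0.1 = 1.2 V.
V_CE = 1.2 V > 0.2 V confirms active-region operation.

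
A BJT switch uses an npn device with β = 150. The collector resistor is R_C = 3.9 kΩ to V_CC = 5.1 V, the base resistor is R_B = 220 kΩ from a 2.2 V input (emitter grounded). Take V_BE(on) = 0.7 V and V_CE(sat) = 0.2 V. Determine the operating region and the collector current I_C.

Assume active. Base-emitter loop: I_B = (V_BB − V_BE)/R_B = (2.2 − 0.7)/220 = 0.00682 mA.
I_C = β·I_B = 150×0.00682 = 1.02 mA.
V_CE = V_CC − I_C·R_C = 5.1 − 1.02×3.9 = 1.11 V > V_CE(sat), so the active-region assumption holds.

active; I_C ≈ 1 mA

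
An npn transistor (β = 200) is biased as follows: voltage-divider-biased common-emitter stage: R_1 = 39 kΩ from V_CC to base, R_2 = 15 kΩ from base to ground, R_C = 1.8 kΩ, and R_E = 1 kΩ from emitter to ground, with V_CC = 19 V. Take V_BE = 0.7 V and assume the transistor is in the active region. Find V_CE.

Thevenize the base divider: V_Th = V_CC·R_2/(R_1+R_2) = 19×15/54 = 5.28 V, R_Th = R_1‖R_2 = 10.8 kΩ.
Base-emitter loop: V_Th = I_B·R_Th + V_BE + (β+1)I_B·R_E, so I_B = (5.28 − 0.7) / (10.8 + 201×1) = 0.0216 mA.
I_C = β·I_B = 200×0.0216 = 4.32 mA, and I_E = (β+1)I_B = 4.34 mA.
V_CE = V_CC − I_C·R_C − I_E·R_E = 19 − 4.32×1.8 − 4.34×1 = 6.88 V.
V_CE = 6.88 V > 0.2 V confirms active-region operation.

V_CE ≈ 6.9 V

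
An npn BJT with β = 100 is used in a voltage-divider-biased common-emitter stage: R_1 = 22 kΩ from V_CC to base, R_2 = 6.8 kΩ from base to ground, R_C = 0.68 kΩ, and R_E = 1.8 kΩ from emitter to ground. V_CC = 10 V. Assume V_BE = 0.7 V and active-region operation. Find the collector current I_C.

Thevenize the base divider: V_Th = V_CC·R_2/(R_1+R_2) = 10×6.8/28.8 = 2.36 V, R_Th = R_1‖R_2 = 5.19 kΩ.
Base-emitter loop: V_Th = I_B·R_Th + V_BE + (β+1)I_B·R_E, so I_B = (2.36 − 0.7) / (5.19 + 101×1.8) = 0.00888 mA.
I_C = β·I_B = 100×0.00888 = 0.888 mA, and I_E = (β+1)I_B = 0.897 mA.
V_CE = V_CC − I_C·R_C − I_E·R_E = 10 − 0.888×0.68 − 0.897×1.8 = 7.78 V.
V_CE = 7.78 V > 0.2 V confirms active-region operation.

I_C ≈ 0.89 mA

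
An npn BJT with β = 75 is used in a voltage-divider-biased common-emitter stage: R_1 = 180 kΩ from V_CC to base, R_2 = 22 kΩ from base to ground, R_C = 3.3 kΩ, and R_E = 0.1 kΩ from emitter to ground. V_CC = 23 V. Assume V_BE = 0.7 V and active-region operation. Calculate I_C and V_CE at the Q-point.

I_C ≈ 5 mA, V_CE ≈ 6.1 V

Thevenize the base divider: V_Th = V_CC·R_2/(R_1+R_2) = 23×22/202 = 2.5 V, R_Th = R_1‖R_2 = 19.6 kΩ.
Base-emitter loop: V_Th = I_B·R_Th + V_BE + (β+1)I_B·R_E, so I_B = (2.5 − 0.7) / (19.6 + 76×0.1) = 0.0663 mA.
I_C = β·I_B = 75×0.0663 = 4.98 mA, and I_E = (β+1)I_B = 5.04 mA.
V_CE = V_CC − I_C·R_C − I_E·R_E = 23 − 4.98×3.3 − 5.04×0.1 = 6.07 V.
V_CE = 6.07 V > 0.2 V confirms active-region operation.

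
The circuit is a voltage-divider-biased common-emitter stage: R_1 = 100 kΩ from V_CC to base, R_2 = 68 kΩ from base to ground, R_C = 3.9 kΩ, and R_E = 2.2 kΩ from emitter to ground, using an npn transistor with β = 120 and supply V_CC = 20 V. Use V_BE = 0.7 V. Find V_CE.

Thevenize the base divider: V_Th = V_CC·R_2/(R_1+R_2) = 20×68/168 = 8.1 V, R_Th = R_1‖R_2 = 40.5 kΩ.
Base-emitter loop: V_Th = I_B·R_Th + V_BE + (β+1)I_B·R_E, so I_B = (8.1 − 0.7) / (40.5 + 121×2.2) = 0.0241 mA.
I_C = β·I_B = 120×0.0241 = 2.89 mA, and I_E = (β+1)I_B = 2.92 mA.
V_CE = V_CC − I_C·R_C − I_E·R_E = 20 − 2.89×3.9 − 2.92×2.2 = 2.3 V.
V_CE = 2.3 V > 0.2 V confirms active-region operation.

V_CE ≈ 2.3 V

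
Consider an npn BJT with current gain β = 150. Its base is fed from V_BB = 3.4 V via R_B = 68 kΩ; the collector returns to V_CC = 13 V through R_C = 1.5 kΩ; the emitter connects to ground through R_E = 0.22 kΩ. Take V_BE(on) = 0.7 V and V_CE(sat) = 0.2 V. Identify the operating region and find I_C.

Assume active. Base-emitter loop: I_B = (V_BB − V_BE)/(R_B + (β+1)R_E) = (3.4 − 0.7)/(68 + 151×0.22) = 0.0267 mA.
I_C = β·I_B = 150×0.0267 = 4 mA.
V_CE = V_CC − I_C·R_C − I_E·R_E = 13 − 4×1.5 − 4.03×0.22 = 6.11 V > V_CE(sat), so the active-region assumption holds.

active; I_C ≈ 4 mA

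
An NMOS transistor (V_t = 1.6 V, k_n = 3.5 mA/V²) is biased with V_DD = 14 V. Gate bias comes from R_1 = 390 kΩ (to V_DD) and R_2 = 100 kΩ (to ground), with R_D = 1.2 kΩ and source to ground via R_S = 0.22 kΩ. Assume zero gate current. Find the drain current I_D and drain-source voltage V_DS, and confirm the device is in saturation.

V_G = V_DD·R_2/(R_1+R_2) = 14×100/490 = 2.86 V.
Assume saturation: I_D = (k_n/2)(V_GS − V_t)² with V_GS = V_G − I_D·R_S = 2.86 − 0.22·I_D.
Substituting gives 0.0847·I_D² − 1.97·I_D + 2.77 = 0, with roots I_D = 1.5 or 21.7 mA.
The root I_D = 21.7 mA gives V_GS = -1.92 V ≤ V_t, so take I_D = 1.5 mA.
Then V_GS = 2.53 V and V_DS = V_DD − I_D(R_D+R_S) = 14 − 1.5×1.42 = 11.9 V.
Saturation requires V_DS ≥ V_GS − V_t = 0.927 V; 11.9 ≥ 0.927 ✓.

I_D ≈ 1.5 mA, V_DS ≈ 12 V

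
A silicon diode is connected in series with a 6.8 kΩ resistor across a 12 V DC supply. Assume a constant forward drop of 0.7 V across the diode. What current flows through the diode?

I ≈ 1.7 mA

KVL around the loop: 12 = V_D + I·R = 0.7 + I × 6.8 kΩ.
So I = (12 − 0.7) / 6.8 kΩ = 11.3 / 6.8 = 1.66 mA.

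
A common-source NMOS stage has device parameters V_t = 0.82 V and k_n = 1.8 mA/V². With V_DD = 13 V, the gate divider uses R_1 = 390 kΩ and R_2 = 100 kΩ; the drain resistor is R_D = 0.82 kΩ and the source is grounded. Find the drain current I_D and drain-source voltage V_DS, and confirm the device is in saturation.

V_G = V_DD·R_2/(R_1+R_2) = 13×100/490 = 2.65 V. With the source grounded, V_GS = V_G = 2.65 V.
Assume saturation: I_D = (k_n/2)(V_GS − V_t)² = (1.8/2)×(2.65 − 0.82)² = 0.9×1.83² = 3.02 mA.
V_DS = V_DD − I_D·R_D = 13 − 3.02×0.82 = 10.5 V.
Saturation requires V_DS ≥ V_GS − V_t = 1.83 V; 10.5 ≥ 1.83 ✓.

I_D ≈ 3 mA, V_DS ≈ 11 V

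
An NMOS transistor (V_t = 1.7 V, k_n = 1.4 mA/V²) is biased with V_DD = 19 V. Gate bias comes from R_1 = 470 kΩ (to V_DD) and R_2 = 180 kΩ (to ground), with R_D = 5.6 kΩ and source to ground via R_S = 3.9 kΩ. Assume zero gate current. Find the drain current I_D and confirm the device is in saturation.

I_D ≈ 0.66 mA

V_G = V_DD·R_2/(R_1+R_2) = 19×180/650 = 5.26 V.
Assume saturation: I_D = (k_n/2)(V_GS − V_t)² with V_GS = V_G − I_D·R_S = 5.26 − 3.9·I_D.
Substituting gives 10.6·I_D² − 20.4·I_D + 8.88 = 0, with roots I_D = 0.664 or 1.26 mA.
The root I_D = 1.26 mA gives V_GS = 0.36 V ≤ V_t, so take I_D = 0.664 mA.
Then V_GS = 2.67 V and V_DS = V_DD − I_D(R_D+R_S) = 19 − 0.664×9.5 = 12.7 V.
Saturation requires V_DS ≥ V_GS − V_t = 0.974 V; 12.7 ≥ 0.974 ✓.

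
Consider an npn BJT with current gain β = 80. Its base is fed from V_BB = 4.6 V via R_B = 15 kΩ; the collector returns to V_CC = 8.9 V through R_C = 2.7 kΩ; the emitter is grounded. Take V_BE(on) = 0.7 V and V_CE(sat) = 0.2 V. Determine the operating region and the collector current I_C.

saturation; I_C ≈ 3.2 mA

Assume active: I_B = (4.6 − 0.7)/15 = 0.26 mA, giving I_C = β·I_B = 20.8 mA.
But then V_CE = 8.9 − 20.8×2.7 = -47.3 V < V_CE(sat) = 0.2 V — impossible in the active region.
So the transistor is saturated. With V_CE = 0.2 V, I_C = (V_CC − 0.2)/R_C = 8.7/2.7 = 3.22 mA.
Check: β·I_B = 20.8 mA > I_C = 3.22 mA, confirming saturation.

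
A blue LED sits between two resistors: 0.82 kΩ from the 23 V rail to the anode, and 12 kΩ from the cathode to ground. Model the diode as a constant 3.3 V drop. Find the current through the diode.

The two resistors are in series with the diode, so KVL gives 23 = I·0.82 + 3.3 + I·12.
I = (23 − 3.3) / (0.82 + 12) kΩ = 19.7 / 12.8 = 1.54 mA.

I ≈ 1.5 mA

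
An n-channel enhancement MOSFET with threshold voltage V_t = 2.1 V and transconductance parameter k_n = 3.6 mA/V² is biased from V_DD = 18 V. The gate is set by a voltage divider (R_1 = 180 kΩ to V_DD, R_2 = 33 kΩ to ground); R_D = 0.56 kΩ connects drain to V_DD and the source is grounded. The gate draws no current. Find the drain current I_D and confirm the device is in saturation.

V_G = V_DD·R_2/(R_1+R_2) = 18×33/213 = 2.79 V. With the source grounded, V_GS = V_G = 2.79 V.
Assume saturation: I_D = (k_n/2)(V_GS − V_t)² = (3.6/2)×(2.79 − 2.1)² = 1.8×0.689² = 0.854 mA.
V_DS = V_DD − I_D·R_D = 18 − 0.854×0.56 = 17.5 V.
Saturation requires V_DS ≥ V_GS − V_t = 0.689 V; 17.5 ≥ 0.689 ✓.

I_D ≈ 0.85 mA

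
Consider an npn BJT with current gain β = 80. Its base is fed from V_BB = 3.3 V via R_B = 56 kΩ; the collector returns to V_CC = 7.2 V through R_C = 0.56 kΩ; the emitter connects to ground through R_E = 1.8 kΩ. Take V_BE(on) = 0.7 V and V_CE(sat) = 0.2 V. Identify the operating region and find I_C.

Assume active. Base-emitter loop: I_B = (V_BB − V_BE)/(R_B + (β+1)R_E) = (3.3 − 0.7)/(56 + 81×1.8) = 0.0129 mA.
I_C = β·I_B = 80×0.0129 = 1.03 mA.
V_CE = V_CC − I_C·R_C − I_E·R_E = 7.2 − 1.03×0.56 − 1.04×1.8 = 4.74 V > V_CE(sat), so the active-region assumption holds.

active; I_C ≈ 1 mA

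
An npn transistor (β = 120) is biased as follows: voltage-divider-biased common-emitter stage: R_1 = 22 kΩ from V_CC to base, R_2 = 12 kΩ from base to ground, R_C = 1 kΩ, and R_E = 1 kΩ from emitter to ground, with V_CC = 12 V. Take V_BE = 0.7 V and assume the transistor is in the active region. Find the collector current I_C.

I_C ≈ 3.3 mA

Thevenize the base divider: V_Th = V_CC·R_2/(R_1+R_2) = 12×12/34 = 4.24 V, R_Th = R_1‖R_2 = 7.76 kΩ.
Base-emitter loop: V_Th = I_B·R_Th + V_BE + (β+1)I_B·R_E, so I_B = (4.24 − 0.7) / (7.76 + 121×1) = 0.0275 mA.
I_C = β·I_B = 120×0.0275 = 3.29 mA, and I_E = (β+1)I_B = 3.32 mA.
V_CE = V_CC − I_C·R_C − I_E·R_E = 12 − 3.29×1 − 3.32×1 = 5.38 V.
V_CE = 5.38 V > 0.2 V confirms active-region operation.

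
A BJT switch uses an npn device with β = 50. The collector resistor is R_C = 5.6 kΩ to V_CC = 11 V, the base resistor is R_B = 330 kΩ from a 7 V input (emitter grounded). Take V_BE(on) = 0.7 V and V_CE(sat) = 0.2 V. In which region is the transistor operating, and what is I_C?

Assume active. Base-emitter loop: I_B = (V_BB − V_BE)/R_B = (7 − 0.7)/330 = 0.0191 mA.
I_C = β·I_B = 50×0.0191 = 0.955 mA.
V_CE = V_CC − I_C·R_C = 11 − 0.955×5.6 = 5.65 V > V_CE(sat), so the active-region assumption holds.

active; I_C ≈ 0.95 mA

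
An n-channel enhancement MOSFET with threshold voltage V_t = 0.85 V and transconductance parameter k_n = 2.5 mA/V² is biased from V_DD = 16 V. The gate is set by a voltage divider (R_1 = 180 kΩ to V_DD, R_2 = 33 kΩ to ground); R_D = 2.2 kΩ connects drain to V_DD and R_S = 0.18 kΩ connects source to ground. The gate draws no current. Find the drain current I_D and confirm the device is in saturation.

I_D ≈ 2 mA

V_G = V_DD·R_2/(R_1+R_2) = 16×33/213 = 2.48 V.
Assume saturation: I_D = (k_n/2)(V_GS − V_t)² with V_GS = V_G − I_D·R_S = 2.48 − 0.18·I_D.
Substituting gives 0.0405·I_D² − 1.73·I_D + 3.32 = 0, with roots I_D = 2.01 or 40.8 mA.
The root I_D = 40.8 mA gives V_GS = -4.86 V ≤ V_t, so take I_D = 2.01 mA.
Then V_GS = 2.12 V and V_DS = V_DD − I_D(R_D+R_S) = 16 − 2.01×2.38 = 11.2 V.
Saturation requires V_DS ≥ V_GS − V_t = 1.27 V; 11.2 ≥ 1.27 ✓.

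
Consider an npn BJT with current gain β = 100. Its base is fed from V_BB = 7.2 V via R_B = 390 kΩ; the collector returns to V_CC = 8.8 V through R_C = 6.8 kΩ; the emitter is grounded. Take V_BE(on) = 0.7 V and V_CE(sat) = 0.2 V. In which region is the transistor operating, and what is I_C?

Assume active: I_B = (7.2 − 0.7)/390 = 0.0167 mA, giving I_C = β·I_B = 1.67 mA.
But then V_CE = 8.8 − 1.67×6.8 = -2.53 V < V_CE(sat) = 0.2 V — impossible in the active region.
So the transistor is saturated. With V_CE = 0.2 V, I_C = (V_CC − 0.2)/R_C = 8.6/6.8 = 1.26 mA.
Check: β·I_B = 1.67 mA > I_C = 1.26 mA, confirming saturation.

saturation; I_C ≈ 1.3 mA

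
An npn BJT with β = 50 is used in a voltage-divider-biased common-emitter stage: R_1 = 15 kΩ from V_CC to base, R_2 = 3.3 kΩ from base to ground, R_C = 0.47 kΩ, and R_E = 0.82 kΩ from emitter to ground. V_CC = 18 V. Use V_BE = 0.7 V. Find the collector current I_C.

Thevenize the base divider: V_Th = V_CC·R_2/(R_1+R_2) = 18×3.3/18.3 = 3.25 V, R_Th = R_1‖R_2 = 2.7 kΩ.
Base-emitter loop: V_Th = I_B·R_Th + V_BE + (β+1)I_B·R_E, so I_B = (3.25 − 0.7) / (2.7 + 51×0.82) = 0.0572 mA.
I_C = β·I_B = 50×0.0572 = 2.86 mA, and I_E = (β+1)I_B = 2.92 mA.
V_CE = V_CC − I_C·R_C − I_E·R_E = 18 − 2.86×0.47 − 2.92×0.82 = 14.3 V.
V_CE = 14.3 V > 0.2 V confirms active-region operation.

I_C ≈ 2.9 mA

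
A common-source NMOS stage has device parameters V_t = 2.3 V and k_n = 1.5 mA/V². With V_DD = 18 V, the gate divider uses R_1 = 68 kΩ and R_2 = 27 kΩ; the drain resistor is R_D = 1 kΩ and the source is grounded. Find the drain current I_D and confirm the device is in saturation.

V_G = V_DD·R_2/(R_1+R_2) = 18×27/95 = 5.12 V. With the source grounded, V_GS = V_G = 5.12 V.
Assume saturation: I_D = (k_n/2)(V_GS − V_t)² = (1.5/2)×(5.12 − 2.3)² = 0.75×2.82² = 5.95 mA.
V_DS = V_DD − I_D·R_D = 18 − 5.95×1 = 12.1 V.
Saturation requires V_DS ≥ V_GS − V_t = 2.82 V; 12.1 ≥ 2.82 ✓.

I_D ≈ 5.9 mA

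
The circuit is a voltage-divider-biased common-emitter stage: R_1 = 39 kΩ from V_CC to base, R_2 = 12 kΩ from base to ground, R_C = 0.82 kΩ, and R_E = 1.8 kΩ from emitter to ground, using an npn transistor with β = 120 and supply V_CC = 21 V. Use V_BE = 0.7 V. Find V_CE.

Thevenize the base divider: V_Th = V_CC·R_2/(R_1+R_2) = 21×12/51 = 4.94 V, R_Th = R_1‖R_2 = 9.18 kΩ.
Base-emitter loop: V_Th = I_B·R_Th + V_BE + (β+1)I_B·R_E, so I_B = (4.94 − 0.7) / (9.18 + 121×1.8) = 0.0187 mA.
I_C = β·I_B = 120×0.0187 = 2.24 mA, and I_E = (β+1)I_B = 2.26 mA.
V_CE = V_CC − I_C·R_C − I_E·R_E = 21 − 2.24×0.82 − 2.26×1.8 = 15.1 V.
V_CE = 15.1 V > 0.2 V confirms active-region operation.

V_CE ≈ 15 V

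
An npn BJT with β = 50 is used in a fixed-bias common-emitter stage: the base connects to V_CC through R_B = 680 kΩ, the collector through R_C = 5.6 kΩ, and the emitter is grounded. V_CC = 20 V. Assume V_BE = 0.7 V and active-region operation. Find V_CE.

Base loop: V_CC = I_B·R_B + V_BE, so I_B = (20 − 0.7)/680 kΩ = 0.0284 mA.
In the active region I_C = β·I_B = 50 × 0.0284 = 1.42 mA.
Collector loop: V_CE = V_CC − I_C·R_C = 20 − 1.42×5.6 = 12.1 V.
Since V_CE = 12.1 V > V_CE(sat) ≈ 0.2 V, the transistor is in the active region as assumed.

V_CE ≈ 12 V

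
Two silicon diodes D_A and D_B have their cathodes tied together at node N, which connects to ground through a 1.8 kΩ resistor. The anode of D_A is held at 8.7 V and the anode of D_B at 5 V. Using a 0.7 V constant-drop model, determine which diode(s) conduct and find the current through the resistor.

Only D_A conducts; I_R ≈ 4.4 mA

Assume both conduct. Then node N would need to be at both 8.7−0.7 = 8 V and 5−0.7 = 4.3 V, which is impossible.
Assume only D_A conducts: V_N = 8.7 − 0.7 = 8 V, so I_R = 8/1.8 = 4.44 mA.
Check D_B: its anode-to-cathode voltage is 5 − 8 = -3 V < 0.7 V, so it is off. The assumption is consistent.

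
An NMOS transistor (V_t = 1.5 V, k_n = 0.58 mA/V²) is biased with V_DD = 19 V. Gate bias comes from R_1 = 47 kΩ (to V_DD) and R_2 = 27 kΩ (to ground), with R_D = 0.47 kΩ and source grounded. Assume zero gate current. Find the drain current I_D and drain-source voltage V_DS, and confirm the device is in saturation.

V_G = V_DD·R_2/(R_1+R_2) = 19×27/74 = 6.93 V. With the source grounded, V_GS = V_G = 6.93 V.
Assume saturation: I_D = (k_n/2)(V_GS − V_t)² = (0.58/2)×(6.93 − 1.5)² = 0.29×5.43² = 8.56 mA.
V_DS = V_DD − I_D·R_D = 19 − 8.56×0.47 = 15 V.
Saturation requires V_DS ≥ V_GS − V_t = 5.43 V; 15 ≥ 5.43 ✓.

I_D ≈ 8.6 mA, V_DS ≈ 15 V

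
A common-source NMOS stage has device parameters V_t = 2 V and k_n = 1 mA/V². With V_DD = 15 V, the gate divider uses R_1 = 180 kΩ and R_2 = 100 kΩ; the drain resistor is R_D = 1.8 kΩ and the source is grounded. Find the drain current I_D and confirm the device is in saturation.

I_D ≈ 5.6 mA

V_G = V_DD·R_2/(R_1+R_2) = 15×100/280 = 5.36 V. With the source grounded, V_GS = V_G = 5.36 V.
Assume saturation: I_D = (k_n/2)(V_GS − V_t)² = (1/2)×(5.36 − 2)² = 0.5×3.36² = 5.64 mA.
V_DS = V_DD − I_D·R_D = 15 − 5.64×1.8 = 4.86 V.
Saturation requires V_DS ≥ V_GS − V_t = 3.36 V; 4.86 ≥ 3.36 ✓.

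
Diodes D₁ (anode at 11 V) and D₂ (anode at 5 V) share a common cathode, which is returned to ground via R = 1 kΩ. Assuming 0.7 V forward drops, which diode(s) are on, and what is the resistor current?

Assume both conduct. Then node N would need to be at both 11−0.7 = 10.3 V and 5−0.7 = 4.3 V, which is impossible.
Assume only D₁ conducts: V_N = 11 − 0.7 = 10.3 V, so I_R = 10.3/1 = 10.3 mA.
Check D₂: its anode-to-cathode voltage is 5 − 10.3 = -5.3 V < 0.7 V, so it is off. The assumption is consistent.

Only D₁ conducts; I_R ≈ 10 mA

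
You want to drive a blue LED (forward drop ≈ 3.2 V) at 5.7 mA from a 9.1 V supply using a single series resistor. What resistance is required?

R ≈ 1 kΩ

The resistor drops V_S − V_D = 9.1 − 3.2 = 5.9 V at 5.7 mA.
R = 5.9 V / 5.7 mA = 1.04 kΩ.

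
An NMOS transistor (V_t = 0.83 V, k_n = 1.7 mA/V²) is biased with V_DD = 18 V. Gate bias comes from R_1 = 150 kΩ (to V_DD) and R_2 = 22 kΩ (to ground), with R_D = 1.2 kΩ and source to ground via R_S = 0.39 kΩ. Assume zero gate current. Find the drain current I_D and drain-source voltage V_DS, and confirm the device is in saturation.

I_D ≈ 1 mA, V_DS ≈ 16 V

V_G = V_DD·R_2/(R_1+R_2) = 18×22/172 = 2.3 V.
Assume saturation: I_D = (k_n/2)(V_GS − V_t)² with V_GS = V_G − I_D·R_S = 2.3 − 0.39·I_D.
Substituting gives 0.129·I_D² − 1.98·I_D + 1.84 = 0, with roots I_D = 0.998 or 14.3 mA.
The root I_D = 14.3 mA gives V_GS = -3.27 V ≤ V_t, so take I_D = 0.998 mA.
Then V_GS = 1.91 V and V_DS = V_DD − I_D(R_D+R_S) = 18 − 0.998×1.59 = 16.4 V.
Saturation requires V_DS ≥ V_GS − V_t = 1.08 V; 16.4 ≥ 1.08 ✓.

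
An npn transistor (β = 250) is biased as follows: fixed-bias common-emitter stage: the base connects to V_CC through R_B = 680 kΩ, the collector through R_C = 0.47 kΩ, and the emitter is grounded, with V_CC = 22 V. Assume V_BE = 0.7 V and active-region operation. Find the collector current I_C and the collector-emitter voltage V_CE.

Base loop: V_CC = I_B·R_B + V_BE, so I_B = (22 − 0.7)/680 kΩ = 0.0313 mA.
In the active region I_C = β·I_B = 250 × 0.0313 = 7.83 mA.
Collector loop: V_CE = V_CC − I_C·R_C = 22 − 7.83×0.47 = 18.3 V.
Since V_CE = 18.3 V > V_CE(sat) ≈ 0.2 V, the transistor is in the active region as assumed.

I_C ≈ 7.8 mA, V_CE ≈ 18 V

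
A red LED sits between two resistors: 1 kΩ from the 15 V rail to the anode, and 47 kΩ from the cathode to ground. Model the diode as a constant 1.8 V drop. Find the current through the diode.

I ≈ 0.27 mA

The two resistors are in series with the diode, so KVL gives 15 = I·1 + 1.8 + I·47.
I = (15 − 1.8) / (1 + 47) kΩ = 13.2 / 48 = 0.275 mA.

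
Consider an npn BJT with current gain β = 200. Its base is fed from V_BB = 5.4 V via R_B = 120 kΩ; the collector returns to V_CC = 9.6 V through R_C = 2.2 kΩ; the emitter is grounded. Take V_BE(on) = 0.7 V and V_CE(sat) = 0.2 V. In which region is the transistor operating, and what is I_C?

Assume active: I_B = (5.4 − 0.7)/120 = 0.0392 mA, giving I_C = β·I_B = 7.83 mA.
But then V_CE = 9.6 − 7.83×2.2 = -7.63 V < V_CE(sat) = 0.2 V — impossible in the active region.
So the transistor is saturated. With V_CE = 0.2 V, I_C = (V_CC − 0.2)/R_C = 9.4/2.2 = 4.27 mA.
Check: β·I_B = 7.83 mA > I_C = 4.27 mA, confirming saturation.

saturation; I_C ≈ 4.3 mA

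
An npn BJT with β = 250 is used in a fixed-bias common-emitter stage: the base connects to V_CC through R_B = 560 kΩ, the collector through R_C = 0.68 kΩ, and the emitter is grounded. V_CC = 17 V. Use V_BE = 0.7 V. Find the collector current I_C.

Base loop: V_CC = I_B·R_B + V_BE, so I_B = (17 − 0.7)/560 kΩ = 0.0291 mA.
In the active region I_C = β·I_B = 250 × 0.0291 = 7.28 mA.
Collector loop: V_CE = V_CC − I_C·R_C = 17 − 7.28×0.68 = 12.1 V.
Since V_CE = 12.1 V > V_CE(sat) ≈ 0.2 V, the transistor is in the active region as assumed.

I_C ≈ 7.3 mA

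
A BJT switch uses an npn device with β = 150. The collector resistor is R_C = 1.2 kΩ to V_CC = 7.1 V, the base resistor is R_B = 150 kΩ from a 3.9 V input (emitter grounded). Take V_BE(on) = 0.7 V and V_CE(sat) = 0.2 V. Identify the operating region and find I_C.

active; I_C ≈ 3.2 mA

Assume active. Base-emitter loop: I_B = (V_BB − V_BE)/R_B = (3.9 − 0.7)/150 = 0.0213 mA.
I_C = β·I_B = 150×0.0213 = 3.2 mA.
V_CE = V_CC − I_C·R_C = 7.1 − 3.2×1.2 = 3.26 V > V_CE(sat), so the active-region assumption holds.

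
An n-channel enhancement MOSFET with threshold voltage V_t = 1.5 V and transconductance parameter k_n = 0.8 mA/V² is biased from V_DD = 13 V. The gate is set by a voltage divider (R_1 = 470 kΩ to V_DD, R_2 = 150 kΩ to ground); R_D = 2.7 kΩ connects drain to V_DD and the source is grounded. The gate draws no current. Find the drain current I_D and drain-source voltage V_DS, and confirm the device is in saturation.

V_G = V_DD·R_2/(R_1+R_2) = 13×150/620 = 3.15 V. With the source grounded, V_GS = V_G = 3.15 V.
Assume saturation: I_D = (k_n/2)(V_GS − V_t)² = (0.8/2)×(3.15 − 1.5)² = 0.4×1.65² = 1.08 mA.
V_DS = V_DD − I_D·R_D = 13 − 1.08×2.7 = 10.1 V.
Saturation requires V_DS ≥ V_GS − V_t = 1.65 V; 10.1 ≥ 1.65 ✓.

I_D ≈ 1.1 mA, V_DS ≈ 10 V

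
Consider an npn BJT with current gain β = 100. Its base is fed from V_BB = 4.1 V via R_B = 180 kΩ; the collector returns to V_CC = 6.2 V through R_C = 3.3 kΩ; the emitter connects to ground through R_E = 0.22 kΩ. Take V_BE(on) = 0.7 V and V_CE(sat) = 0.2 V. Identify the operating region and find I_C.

active; I_C ≈ 1.7 mA

Assume active. Base-emitter loop: I_B = (V_BB − V_BE)/(R_B + (β+1)R_E) = (4.1 − 0.7)/(180 + 101×0.22) = 0.0168 mA.
I_C = β·I_B = 100×0.0168 = 1.68 mA.
V_CE = V_CC − I_C·R_C − I_E·R_E = 6.2 − 1.68×3.3 − 1.7×0.22 = 0.278 V > V_CE(sat), so the active-region assumption holds.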